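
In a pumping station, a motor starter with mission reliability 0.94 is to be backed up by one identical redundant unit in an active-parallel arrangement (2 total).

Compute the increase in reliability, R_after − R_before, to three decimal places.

R_before = 0.94
R_after = 1 − (1 − 0.94)^2 = 0.996
ΔR = 0.996 − 0.94 = 0.056

0.056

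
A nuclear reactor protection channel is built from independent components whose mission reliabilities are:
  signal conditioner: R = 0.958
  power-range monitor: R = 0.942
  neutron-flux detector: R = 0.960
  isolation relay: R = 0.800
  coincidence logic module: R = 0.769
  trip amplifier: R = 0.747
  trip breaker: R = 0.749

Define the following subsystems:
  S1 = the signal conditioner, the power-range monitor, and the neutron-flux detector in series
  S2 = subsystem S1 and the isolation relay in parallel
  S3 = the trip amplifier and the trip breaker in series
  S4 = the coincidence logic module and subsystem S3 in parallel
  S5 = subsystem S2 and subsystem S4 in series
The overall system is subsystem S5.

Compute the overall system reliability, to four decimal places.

Series (signal conditioner, power-range monitor, and neutron-flux detector): 0.958000 × 0.942000 × 0.960000 = 0.866339
Parallel ([0.866339] and isolation relay): 1 − (1 − 0.866339)(1 − 0.800000) = 0.973268
Series (trip amplifier and trip breaker): 0.747000 × 0.749000 = 0.559503
Parallel (coincidence logic module and [0.559503]): 1 − (1 − 0.769000)(1 − 0.559503) = 0.898245
Series ([0.973268] and [0.898245]): 0.973268 × 0.898245 = 0.8742

0.8742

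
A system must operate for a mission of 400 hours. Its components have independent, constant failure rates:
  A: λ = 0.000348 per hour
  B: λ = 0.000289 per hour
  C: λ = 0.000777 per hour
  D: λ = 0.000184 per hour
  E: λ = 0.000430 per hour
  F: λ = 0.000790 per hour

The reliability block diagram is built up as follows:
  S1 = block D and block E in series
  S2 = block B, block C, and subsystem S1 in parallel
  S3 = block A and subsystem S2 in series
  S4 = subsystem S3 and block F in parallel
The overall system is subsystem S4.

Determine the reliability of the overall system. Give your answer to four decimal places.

0.9633

R(A) = exp(−0.000348 × 400) = 0.870054
R(B) = exp(−0.000289 × 400) = 0.890831
R(C) = exp(−0.000777 × 400) = 0.732860
R(D) = exp(−0.000184 × 400) = 0.929043
R(E) = exp(−0.000430 × 400) = 0.841979
R(F) = exp(−0.000790 × 400) = 0.729059
Series (D and E): 0.929043 × 0.841979 = 0.782235
Parallel (B, C, and [0.782235]): 1 − (1 − 0.890831)(1 − 0.732860)(1 − 0.782235) = 0.993649
Series (A and [0.993649]): 0.870054 × 0.993649 = 0.864528
Parallel ([0.864528] and F): 1 − (1 − 0.864528)(1 − 0.729059) = 0.9633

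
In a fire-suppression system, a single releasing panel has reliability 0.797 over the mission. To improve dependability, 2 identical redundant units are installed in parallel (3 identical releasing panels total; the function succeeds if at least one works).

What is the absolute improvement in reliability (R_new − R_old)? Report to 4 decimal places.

R_before = 0.797
R_after = 1 − (1 − 0.797)^3 = 0.9916
ΔR = 0.9916 − 0.797 = 0.1946

0.1946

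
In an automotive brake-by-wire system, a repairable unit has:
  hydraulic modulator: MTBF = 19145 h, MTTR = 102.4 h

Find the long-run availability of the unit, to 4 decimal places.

0.9947

A(hydraulic modulator) = MTBF/(MTBF+MTTR) = 19145/(19145+102.4) = 0.9947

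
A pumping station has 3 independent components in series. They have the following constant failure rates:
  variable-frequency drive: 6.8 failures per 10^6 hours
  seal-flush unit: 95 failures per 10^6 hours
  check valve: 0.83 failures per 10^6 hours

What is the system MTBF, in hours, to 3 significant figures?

Series of exponential components: λ_sys = Σ λ_i
λ_sys = 0.0000068 + 0.000095 + 0.00000083 = 1.0263e-04 /h
MTBF = 1 / λ_sys = 9740 h

9740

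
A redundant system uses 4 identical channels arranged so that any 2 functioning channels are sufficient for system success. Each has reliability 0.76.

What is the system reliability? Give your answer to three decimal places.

R = Σ_{i=2}^{4} C(4,i) p^i (1−p)^{4−i} with p = 0.76
C(4,2)·0.76^2·0.24^2 = 0.19962
C(4,3)·0.76^3·0.24^1 = 0.42142
C(4,4)·0.76^4·0.24^0 = 0.33362
Sum = 0.955

0.955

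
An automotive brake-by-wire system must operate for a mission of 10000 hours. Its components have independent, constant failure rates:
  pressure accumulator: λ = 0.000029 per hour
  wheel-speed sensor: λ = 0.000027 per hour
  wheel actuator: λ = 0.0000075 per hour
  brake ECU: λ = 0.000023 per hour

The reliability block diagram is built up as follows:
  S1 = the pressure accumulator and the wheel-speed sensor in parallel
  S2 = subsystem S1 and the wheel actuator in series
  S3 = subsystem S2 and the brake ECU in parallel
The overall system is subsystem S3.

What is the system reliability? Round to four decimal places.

R(pressure accumulator) = exp(−0.000029 × 10000) = 0.748264
R(wheel-speed sensor) = exp(−0.000027 × 10000) = 0.763379
R(wheel actuator) = exp(−0.0000075 × 10000) = 0.927743
R(brake ECU) = exp(−0.000023 × 10000) = 0.794534
Parallel (pressure accumulator and wheel-speed sensor): 1 − (1 − 0.748264)(1 − 0.763379) = 0.940434
Series ([0.940434] and wheel actuator): 0.940434 × 0.927743 = 0.872481
Parallel ([0.872481] and brake ECU): 1 − (1 − 0.872481)(1 − 0.794534) = 0.9738

0.9738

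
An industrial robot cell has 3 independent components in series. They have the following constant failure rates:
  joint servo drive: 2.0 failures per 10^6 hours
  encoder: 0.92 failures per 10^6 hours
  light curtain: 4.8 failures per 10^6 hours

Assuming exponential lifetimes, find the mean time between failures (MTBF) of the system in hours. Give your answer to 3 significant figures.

Series of exponential components: λ_sys = Σ λ_i
λ_sys = 0.0000020 + 0.00000092 + 0.0000048 = 7.7200e-06 /h
MTBF = 1 / λ_sys = 130000 h

130000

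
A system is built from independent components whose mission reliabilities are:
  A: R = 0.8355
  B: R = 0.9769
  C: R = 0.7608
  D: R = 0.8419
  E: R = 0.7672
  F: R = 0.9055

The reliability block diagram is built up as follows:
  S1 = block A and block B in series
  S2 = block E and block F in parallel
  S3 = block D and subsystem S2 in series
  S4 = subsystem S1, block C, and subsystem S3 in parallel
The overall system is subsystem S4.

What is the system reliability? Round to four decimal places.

0.9922

Series (A and B): 0.835500 × 0.976900 = 0.816200
Parallel (E and F): 1 − (1 − 0.767200)(1 − 0.905500) = 0.978000
Series (D and [0.978000]): 0.841900 × 0.978000 = 0.823378
Parallel ([0.816200], C, and [0.823378]): 1 − (1 − 0.816200)(1 − 0.760800)(1 − 0.823378) = 0.9922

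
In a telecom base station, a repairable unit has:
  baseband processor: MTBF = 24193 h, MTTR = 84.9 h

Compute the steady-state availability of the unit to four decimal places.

0.9965

A(baseband processor) = MTBF/(MTBF+MTTR) = 24193/(24193+84.9) = 0.9965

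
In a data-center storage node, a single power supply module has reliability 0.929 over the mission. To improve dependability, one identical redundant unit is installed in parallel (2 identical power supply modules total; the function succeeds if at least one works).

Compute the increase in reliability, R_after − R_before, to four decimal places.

0.0660

R_before = 0.929
R_after = 1 − (1 − 0.929)^2 = 0.9950
ΔR = 0.9950 − 0.929 = 0.0660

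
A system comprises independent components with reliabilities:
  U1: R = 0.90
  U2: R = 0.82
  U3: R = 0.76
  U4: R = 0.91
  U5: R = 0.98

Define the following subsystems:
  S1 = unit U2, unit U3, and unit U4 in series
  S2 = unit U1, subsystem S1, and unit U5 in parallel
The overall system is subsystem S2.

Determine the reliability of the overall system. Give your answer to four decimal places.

0.9991

Series (U2, U3, and U4): 0.820000 × 0.760000 × 0.910000 = 0.567112
Parallel (U1, [0.567112], and U5): 1 − (1 − 0.900000)(1 − 0.567112)(1 − 0.980000) = 0.9991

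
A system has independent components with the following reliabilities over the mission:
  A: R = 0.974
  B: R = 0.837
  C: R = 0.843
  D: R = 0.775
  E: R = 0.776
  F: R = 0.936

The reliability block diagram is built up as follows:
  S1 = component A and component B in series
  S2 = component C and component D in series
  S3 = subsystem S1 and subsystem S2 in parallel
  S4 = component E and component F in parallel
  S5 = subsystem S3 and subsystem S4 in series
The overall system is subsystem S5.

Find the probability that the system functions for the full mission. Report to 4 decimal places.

Series (A and B): 0.974000 × 0.837000 = 0.815238
Series (C and D): 0.843000 × 0.775000 = 0.653325
Parallel ([0.815238] and [0.653325]): 1 − (1 − 0.815238)(1 − 0.653325) = 0.935948
Parallel (E and F): 1 − (1 − 0.776000)(1 − 0.936000) = 0.985664
Series ([0.935948] and [0.985664]): 0.935948 × 0.985664 = 0.9225

0.9225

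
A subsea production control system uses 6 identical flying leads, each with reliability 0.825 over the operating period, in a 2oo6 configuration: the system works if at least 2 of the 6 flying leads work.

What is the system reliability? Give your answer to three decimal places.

0.999

R = Σ_{i=2}^{6} C(6,i) p^i (1−p)^{6−i} with p = 0.825
C(6,2)·0.825^2·0.175^4 = 0.00958
C(6,3)·0.825^3·0.175^3 = 0.06019
C(6,4)·0.825^4·0.175^2 = 0.21281
C(6,5)·0.825^5·0.175^1 = 0.40129
C(6,6)·0.825^6·0.175^0 = 0.31530
Sum = 0.999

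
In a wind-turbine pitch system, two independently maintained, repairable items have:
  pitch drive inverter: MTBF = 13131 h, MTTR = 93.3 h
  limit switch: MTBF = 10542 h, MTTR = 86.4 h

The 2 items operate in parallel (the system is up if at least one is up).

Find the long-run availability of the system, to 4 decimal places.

0.9999

A(pitch drive inverter) = MTBF/(MTBF+MTTR) = 13131/(13131+93.3) = 0.992945
A(limit switch) = MTBF/(MTBF+MTTR) = 10542/(10542+86.4) = 0.991871
Parallel availability: 1 − (1 − 0.992945)(1 − 0.991871) = 0.9999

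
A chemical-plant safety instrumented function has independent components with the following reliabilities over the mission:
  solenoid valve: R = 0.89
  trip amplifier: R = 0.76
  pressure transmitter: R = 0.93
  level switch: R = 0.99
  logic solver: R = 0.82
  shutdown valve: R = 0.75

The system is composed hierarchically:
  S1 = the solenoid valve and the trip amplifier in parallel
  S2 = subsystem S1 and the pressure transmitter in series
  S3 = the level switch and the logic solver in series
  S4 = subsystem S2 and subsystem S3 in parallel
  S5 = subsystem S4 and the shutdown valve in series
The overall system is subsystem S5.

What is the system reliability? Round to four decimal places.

Parallel (solenoid valve and trip amplifier): 1 − (1 − 0.890000)(1 − 0.760000) = 0.973600
Series ([0.973600] and pressure transmitter): 0.973600 × 0.930000 = 0.905448
Series (level switch and logic solver): 0.990000 × 0.820000 = 0.811800
Parallel ([0.905448] and [0.811800]): 1 − (1 − 0.905448)(1 − 0.811800) = 0.982205
Series ([0.982205] and shutdown valve): 0.982205 × 0.750000 = 0.7367

0.7367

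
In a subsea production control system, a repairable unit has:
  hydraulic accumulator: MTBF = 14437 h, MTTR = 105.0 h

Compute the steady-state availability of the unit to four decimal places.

0.9928

A(hydraulic accumulator) = MTBF/(MTBF+MTTR) = 14437/(14437+105.0) = 0.9928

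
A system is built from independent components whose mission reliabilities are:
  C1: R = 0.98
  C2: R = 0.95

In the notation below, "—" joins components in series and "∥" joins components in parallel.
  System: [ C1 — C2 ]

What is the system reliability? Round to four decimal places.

0.9310

Series (C1 and C2): 0.980000 × 0.950000 = 0.9310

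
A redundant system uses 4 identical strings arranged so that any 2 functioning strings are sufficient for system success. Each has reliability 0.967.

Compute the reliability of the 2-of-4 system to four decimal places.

0.9999

R = Σ_{i=2}^{4} C(4,i) p^i (1−p)^{4−i} with p = 0.967
C(4,2)·0.967^2·0.033^2 = 0.006110
C(4,3)·0.967^3·0.033^1 = 0.119359
C(4,4)·0.967^4·0.033^0 = 0.874391
Sum = 0.9999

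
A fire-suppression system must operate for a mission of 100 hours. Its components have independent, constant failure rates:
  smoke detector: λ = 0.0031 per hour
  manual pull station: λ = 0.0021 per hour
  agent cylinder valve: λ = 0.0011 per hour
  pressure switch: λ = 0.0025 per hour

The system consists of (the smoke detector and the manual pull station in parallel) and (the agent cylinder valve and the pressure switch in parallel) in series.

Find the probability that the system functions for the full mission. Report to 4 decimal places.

R(smoke detector) = exp(−0.0031 × 100) = 0.733447
R(manual pull station) = exp(−0.0021 × 100) = 0.810584
R(agent cylinder valve) = exp(−0.0011 × 100) = 0.895834
R(pressure switch) = exp(−0.0025 × 100) = 0.778801
Parallel (smoke detector and manual pull station): 1 − (1 − 0.733447)(1 − 0.810584) = 0.949511
Parallel (agent cylinder valve and pressure switch): 1 − (1 − 0.895834)(1 − 0.778801) = 0.976959
Series ([0.949511] and [0.976959]): 0.949511 × 0.976959 = 0.9276

0.9276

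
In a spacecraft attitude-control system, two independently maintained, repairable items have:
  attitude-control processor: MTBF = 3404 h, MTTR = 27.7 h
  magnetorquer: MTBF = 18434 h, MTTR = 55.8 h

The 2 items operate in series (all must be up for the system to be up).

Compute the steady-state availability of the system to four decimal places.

A(attitude-control processor) = MTBF/(MTBF+MTTR) = 3404/(3404+27.7) = 0.991928
A(magnetorquer) = MTBF/(MTBF+MTTR) = 18434/(18434+55.8) = 0.996982
Series availability: 0.991928 × 0.996982 = 0.9889

0.9889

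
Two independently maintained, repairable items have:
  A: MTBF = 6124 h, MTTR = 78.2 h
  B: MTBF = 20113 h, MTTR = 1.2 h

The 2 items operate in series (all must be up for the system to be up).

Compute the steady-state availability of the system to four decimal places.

A(A) = MTBF/(MTBF+MTTR) = 6124/(6124+78.2) = 0.987392
A(B) = MTBF/(MTBF+MTTR) = 20113/(20113+1.2) = 0.999940
Series availability: 0.987392 × 0.999940 = 0.9873

0.9873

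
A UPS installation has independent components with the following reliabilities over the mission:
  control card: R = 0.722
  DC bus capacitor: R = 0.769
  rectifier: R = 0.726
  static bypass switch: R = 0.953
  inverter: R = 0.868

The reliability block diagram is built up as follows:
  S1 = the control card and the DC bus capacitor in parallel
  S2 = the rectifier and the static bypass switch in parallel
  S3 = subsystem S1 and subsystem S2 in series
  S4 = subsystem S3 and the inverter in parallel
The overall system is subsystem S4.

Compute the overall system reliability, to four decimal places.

0.9899

Parallel (control card and DC bus capacitor): 1 − (1 − 0.722000)(1 − 0.769000) = 0.935782
Parallel (rectifier and static bypass switch): 1 − (1 − 0.726000)(1 − 0.953000) = 0.987122
Series ([0.935782] and [0.987122]): 0.935782 × 0.987122 = 0.923731
Parallel ([0.923731] and inverter): 1 − (1 − 0.923731)(1 − 0.868000) = 0.9899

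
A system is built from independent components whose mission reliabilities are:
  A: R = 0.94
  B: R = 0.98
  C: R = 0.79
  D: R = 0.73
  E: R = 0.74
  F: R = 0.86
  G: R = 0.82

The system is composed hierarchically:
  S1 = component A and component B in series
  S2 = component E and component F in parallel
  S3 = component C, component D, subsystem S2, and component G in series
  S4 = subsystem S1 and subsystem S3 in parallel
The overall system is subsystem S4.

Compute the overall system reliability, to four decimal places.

Series (A and B): 0.940000 × 0.980000 = 0.921200
Parallel (E and F): 1 − (1 − 0.740000)(1 − 0.860000) = 0.963600
Series (C, D, [0.963600], and G): 0.790000 × 0.730000 × 0.963600 × 0.820000 = 0.455681
Parallel ([0.921200] and [0.455681]): 1 − (1 − 0.921200)(1 − 0.455681) = 0.9571

0.9571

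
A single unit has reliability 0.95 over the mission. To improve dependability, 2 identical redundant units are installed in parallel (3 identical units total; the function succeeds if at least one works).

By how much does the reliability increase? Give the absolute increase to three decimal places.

0.050

R_before = 0.95
R_after = 1 − (1 − 0.95)^3 = 1.000
ΔR = 1.000 − 0.95 = 0.050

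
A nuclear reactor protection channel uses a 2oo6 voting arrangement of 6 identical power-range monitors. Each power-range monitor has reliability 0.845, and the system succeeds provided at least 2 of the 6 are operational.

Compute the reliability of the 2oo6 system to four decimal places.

R = Σ_{i=2}^{6} C(6,i) p^i (1−p)^{6−i} with p = 0.845
C(6,2)·0.845^2·0.155^4 = 0.006182
C(6,3)·0.845^3·0.155^3 = 0.044936
C(6,4)·0.845^4·0.155^2 = 0.183731
C(6,5)·0.845^5·0.155^1 = 0.400651
C(6,6)·0.845^6·0.155^0 = 0.364033
Sum = 0.9995

0.9995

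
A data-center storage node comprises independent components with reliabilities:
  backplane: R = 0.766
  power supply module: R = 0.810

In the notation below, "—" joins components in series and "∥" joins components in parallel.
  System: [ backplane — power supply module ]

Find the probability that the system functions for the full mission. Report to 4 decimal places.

Series (backplane and power supply module): 0.766000 × 0.810000 = 0.6205

0.6205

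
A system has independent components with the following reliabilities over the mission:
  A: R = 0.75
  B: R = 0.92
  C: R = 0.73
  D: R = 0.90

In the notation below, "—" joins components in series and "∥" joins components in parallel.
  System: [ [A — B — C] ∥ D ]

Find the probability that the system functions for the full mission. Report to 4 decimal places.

0.9504

Series (A, B, and C): 0.750000 × 0.920000 × 0.730000 = 0.503700
Parallel ([0.503700] and D): 1 − (1 − 0.503700)(1 − 0.900000) = 0.9504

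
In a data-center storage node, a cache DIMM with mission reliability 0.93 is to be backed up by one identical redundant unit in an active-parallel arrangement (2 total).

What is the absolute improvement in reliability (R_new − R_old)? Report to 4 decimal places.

R_before = 0.93
R_after = 1 − (1 − 0.93)^2 = 0.9951
ΔR = 0.9951 − 0.93 = 0.0651

0.0651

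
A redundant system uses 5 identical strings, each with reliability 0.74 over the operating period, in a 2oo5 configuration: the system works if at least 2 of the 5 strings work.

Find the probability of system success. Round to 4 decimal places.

0.9819

R = Σ_{i=2}^{5} C(5,i) p^i (1−p)^{5−i} with p = 0.74
C(5,2)·0.74^2·0.26^3 = 0.096246
C(5,3)·0.74^3·0.26^2 = 0.273931
C(5,4)·0.74^4·0.26^1 = 0.389825
C(5,5)·0.74^5·0.26^0 = 0.221901
Sum = 0.9819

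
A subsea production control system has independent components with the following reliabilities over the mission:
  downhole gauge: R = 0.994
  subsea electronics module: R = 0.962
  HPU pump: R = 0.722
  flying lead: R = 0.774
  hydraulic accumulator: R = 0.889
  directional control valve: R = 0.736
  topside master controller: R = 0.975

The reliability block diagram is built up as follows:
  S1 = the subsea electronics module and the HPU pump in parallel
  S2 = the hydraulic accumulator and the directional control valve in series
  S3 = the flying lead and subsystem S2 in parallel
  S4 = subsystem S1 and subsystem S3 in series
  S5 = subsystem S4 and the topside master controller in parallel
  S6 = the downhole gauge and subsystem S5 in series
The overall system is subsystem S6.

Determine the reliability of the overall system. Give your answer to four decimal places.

0.9918

Parallel (subsea electronics module and HPU pump): 1 − (1 − 0.962000)(1 − 0.722000) = 0.989436
Series (hydraulic accumulator and directional control valve): 0.889000 × 0.736000 = 0.654304
Parallel (flying lead and [0.654304]): 1 − (1 − 0.774000)(1 − 0.654304) = 0.921873
Series ([0.989436] and [0.921873]): 0.989436 × 0.921873 = 0.912134
Parallel ([0.912134] and topside master controller): 1 − (1 − 0.912134)(1 − 0.975000) = 0.997803
Series (downhole gauge and [0.997803]): 0.994000 × 0.997803 = 0.9918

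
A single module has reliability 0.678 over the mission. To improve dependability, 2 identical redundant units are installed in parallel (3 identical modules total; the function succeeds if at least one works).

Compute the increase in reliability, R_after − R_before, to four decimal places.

R_before = 0.678
R_after = 1 − (1 − 0.678)^3 = 0.9666
ΔR = 0.9666 − 0.678 = 0.2886

0.2886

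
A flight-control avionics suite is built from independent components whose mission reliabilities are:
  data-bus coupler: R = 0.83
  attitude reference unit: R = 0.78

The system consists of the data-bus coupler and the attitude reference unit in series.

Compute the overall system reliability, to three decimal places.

Series (data-bus coupler and attitude reference unit): 0.83000 × 0.78000 = 0.647

0.647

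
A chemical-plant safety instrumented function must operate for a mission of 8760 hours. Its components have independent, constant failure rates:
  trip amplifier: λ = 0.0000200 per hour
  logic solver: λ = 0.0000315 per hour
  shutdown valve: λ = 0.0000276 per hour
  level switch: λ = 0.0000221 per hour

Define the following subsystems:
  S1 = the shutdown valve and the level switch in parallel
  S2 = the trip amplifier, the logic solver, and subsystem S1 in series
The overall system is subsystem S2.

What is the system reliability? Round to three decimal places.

0.613

R(trip amplifier) = exp(−0.0000200 × 8760) = 0.83929
R(logic solver) = exp(−0.0000315 × 8760) = 0.75886
R(shutdown valve) = exp(−0.0000276 × 8760) = 0.78523
R(level switch) = exp(−0.0000221 × 8760) = 0.82399
Parallel (shutdown valve and level switch): 1 − (1 − 0.78523)(1 − 0.82399) = 0.96220
Series (trip amplifier, logic solver, and [0.96220]): 0.83929 × 0.75886 × 0.96220 = 0.613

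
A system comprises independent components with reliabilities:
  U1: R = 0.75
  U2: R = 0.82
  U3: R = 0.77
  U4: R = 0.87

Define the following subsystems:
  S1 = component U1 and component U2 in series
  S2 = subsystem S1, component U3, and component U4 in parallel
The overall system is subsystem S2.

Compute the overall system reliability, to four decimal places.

Series (U1 and U2): 0.750000 × 0.820000 = 0.615000
Parallel ([0.615000], U3, and U4): 1 − (1 − 0.615000)(1 − 0.770000)(1 − 0.870000) = 0.9885

0.9885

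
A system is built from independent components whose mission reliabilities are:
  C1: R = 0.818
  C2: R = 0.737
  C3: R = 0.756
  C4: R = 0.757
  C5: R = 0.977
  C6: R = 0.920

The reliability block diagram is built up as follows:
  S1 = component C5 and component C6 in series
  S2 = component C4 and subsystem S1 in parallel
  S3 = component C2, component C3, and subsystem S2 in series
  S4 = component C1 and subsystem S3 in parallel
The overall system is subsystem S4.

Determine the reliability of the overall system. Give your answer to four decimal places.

0.9169

Series (C5 and C6): 0.977000 × 0.920000 = 0.898840
Parallel (C4 and [0.898840]): 1 − (1 − 0.757000)(1 − 0.898840) = 0.975418
Series (C2, C3, and [0.975418]): 0.737000 × 0.756000 × 0.975418 = 0.543476
Parallel (C1 and [0.543476]): 1 − (1 − 0.818000)(1 − 0.543476) = 0.9169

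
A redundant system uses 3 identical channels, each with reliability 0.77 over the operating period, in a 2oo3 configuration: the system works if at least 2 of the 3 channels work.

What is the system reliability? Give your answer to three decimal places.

0.866

R = Σ_{i=2}^{3} C(3,i) p^i (1−p)^{3−i} with p = 0.77
C(3,2)·0.77^2·0.23^1 = 0.40910
C(3,3)·0.77^3·0.23^0 = 0.45653
Sum = 0.866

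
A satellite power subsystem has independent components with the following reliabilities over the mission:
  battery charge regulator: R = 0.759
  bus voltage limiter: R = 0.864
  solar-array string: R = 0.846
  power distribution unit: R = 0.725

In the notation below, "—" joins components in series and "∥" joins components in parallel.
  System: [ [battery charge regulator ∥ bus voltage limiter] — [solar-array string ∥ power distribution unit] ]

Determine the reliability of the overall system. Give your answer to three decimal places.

0.926

Parallel (battery charge regulator and bus voltage limiter): 1 − (1 − 0.75900)(1 − 0.86400) = 0.96722
Parallel (solar-array string and power distribution unit): 1 − (1 − 0.84600)(1 − 0.72500) = 0.95765
Series ([0.96722] and [0.95765]): 0.96722 × 0.95765 = 0.926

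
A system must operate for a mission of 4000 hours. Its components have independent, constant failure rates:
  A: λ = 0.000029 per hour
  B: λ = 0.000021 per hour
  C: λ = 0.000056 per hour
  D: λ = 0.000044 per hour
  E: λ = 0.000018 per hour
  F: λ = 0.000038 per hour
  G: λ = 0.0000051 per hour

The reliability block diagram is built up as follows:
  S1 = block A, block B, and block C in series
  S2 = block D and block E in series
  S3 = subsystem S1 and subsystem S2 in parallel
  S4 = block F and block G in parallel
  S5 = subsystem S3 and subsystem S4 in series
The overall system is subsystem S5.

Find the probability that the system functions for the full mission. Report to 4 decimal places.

R(A) = exp(−0.000029 × 4000) = 0.890475
R(B) = exp(−0.000021 × 4000) = 0.919431
R(C) = exp(−0.000056 × 4000) = 0.799315
R(D) = exp(−0.000044 × 4000) = 0.838618
R(E) = exp(−0.000018 × 4000) = 0.930531
R(F) = exp(−0.000038 × 4000) = 0.858988
R(G) = exp(−0.0000051 × 4000) = 0.979807
Series (A, B, and C): 0.890475 × 0.919431 × 0.799315 = 0.654423
Series (D and E): 0.838618 × 0.930531 = 0.780360
Parallel ([0.654423] and [0.780360]): 1 − (1 − 0.654423)(1 − 0.780360) = 0.924097
Parallel (F and G): 1 − (1 − 0.858988)(1 − 0.979807) = 0.997153
Series ([0.924097] and [0.997153]): 0.924097 × 0.997153 = 0.9215

0.9215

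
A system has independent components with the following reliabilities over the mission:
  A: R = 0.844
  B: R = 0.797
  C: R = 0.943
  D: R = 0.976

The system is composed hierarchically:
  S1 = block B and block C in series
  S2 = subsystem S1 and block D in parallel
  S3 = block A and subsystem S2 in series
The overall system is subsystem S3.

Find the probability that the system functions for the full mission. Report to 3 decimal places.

0.839

Series (B and C): 0.79700 × 0.94300 = 0.75157
Parallel ([0.75157] and D): 1 − (1 − 0.75157)(1 − 0.97600) = 0.99404
Series (A and [0.99404]): 0.84400 × 0.99404 = 0.839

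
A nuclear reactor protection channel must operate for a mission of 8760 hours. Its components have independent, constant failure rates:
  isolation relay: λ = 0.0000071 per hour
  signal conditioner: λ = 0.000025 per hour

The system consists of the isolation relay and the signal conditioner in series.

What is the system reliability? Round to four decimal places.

R(isolation relay) = exp(−0.0000071 × 8760) = 0.939699
R(signal conditioner) = exp(−0.000025 × 8760) = 0.803322
Series (isolation relay and signal conditioner): 0.939699 × 0.803322 = 0.7549

0.7549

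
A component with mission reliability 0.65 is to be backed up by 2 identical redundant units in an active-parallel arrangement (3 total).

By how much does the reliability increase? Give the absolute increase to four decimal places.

0.3071

R_before = 0.65
R_after = 1 − (1 − 0.65)^3 = 0.9571
ΔR = 0.9571 − 0.65 = 0.3071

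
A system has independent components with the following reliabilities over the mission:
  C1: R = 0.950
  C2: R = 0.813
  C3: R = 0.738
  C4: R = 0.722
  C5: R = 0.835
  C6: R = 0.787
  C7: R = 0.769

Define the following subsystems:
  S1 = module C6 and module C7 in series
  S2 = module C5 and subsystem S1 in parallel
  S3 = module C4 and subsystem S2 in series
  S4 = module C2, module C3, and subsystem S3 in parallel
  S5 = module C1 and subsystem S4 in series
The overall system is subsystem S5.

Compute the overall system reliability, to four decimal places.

0.9349

Series (C6 and C7): 0.787000 × 0.769000 = 0.605203
Parallel (C5 and [0.605203]): 1 − (1 − 0.835000)(1 − 0.605203) = 0.934858
Series (C4 and [0.934858]): 0.722000 × 0.934858 = 0.674967
Parallel (C2, C3, and [0.674967]): 1 − (1 − 0.813000)(1 − 0.738000)(1 − 0.674967) = 0.984075
Series (C1 and [0.984075]): 0.950000 × 0.984075 = 0.9349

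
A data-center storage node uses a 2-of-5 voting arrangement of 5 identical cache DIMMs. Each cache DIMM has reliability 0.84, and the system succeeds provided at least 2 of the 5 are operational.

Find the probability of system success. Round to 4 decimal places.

R = Σ_{i=2}^{5} C(5,i) p^i (1−p)^{5−i} with p = 0.84
C(5,2)·0.84^2·0.16^3 = 0.028901
C(5,3)·0.84^3·0.16^2 = 0.151732
C(5,4)·0.84^4·0.16^1 = 0.398297
C(5,5)·0.84^5·0.16^0 = 0.418212
Sum = 0.9971

0.9971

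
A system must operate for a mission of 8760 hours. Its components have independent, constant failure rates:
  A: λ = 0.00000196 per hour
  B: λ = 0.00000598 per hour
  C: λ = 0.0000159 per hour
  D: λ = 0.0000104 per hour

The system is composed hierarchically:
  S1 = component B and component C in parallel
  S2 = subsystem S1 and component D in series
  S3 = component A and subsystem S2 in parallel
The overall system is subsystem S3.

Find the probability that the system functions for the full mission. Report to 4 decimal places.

R(A) = exp(−0.00000196 × 8760) = 0.982977
R(B) = exp(−0.00000598 × 8760) = 0.948964
R(C) = exp(−0.0000159 × 8760) = 0.869981
R(D) = exp(−0.0000104 × 8760) = 0.912923
Parallel (B and C): 1 − (1 − 0.948964)(1 − 0.869981) = 0.993364
Series ([0.993364] and D): 0.993364 × 0.912923 = 0.906865
Parallel (A and [0.906865]): 1 − (1 − 0.982977)(1 − 0.906865) = 0.9984

0.9984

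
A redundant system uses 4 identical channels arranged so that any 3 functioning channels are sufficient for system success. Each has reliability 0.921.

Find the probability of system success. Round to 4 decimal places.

R = Σ_{i=3}^{4} C(4,i) p^i (1−p)^{4−i} with p = 0.921
C(4,3)·0.921^3·0.079^1 = 0.246869
C(4,4)·0.921^4·0.079^0 = 0.719513
Sum = 0.9664

0.9664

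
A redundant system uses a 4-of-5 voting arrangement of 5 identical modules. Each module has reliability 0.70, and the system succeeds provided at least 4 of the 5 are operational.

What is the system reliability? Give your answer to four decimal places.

0.5282

R = Σ_{i=4}^{5} C(5,i) p^i (1−p)^{5−i} with p = 0.70
C(5,4)·0.70^4·0.30^1 = 0.360150
C(5,5)·0.70^5·0.30^0 = 0.168070
Sum = 0.5282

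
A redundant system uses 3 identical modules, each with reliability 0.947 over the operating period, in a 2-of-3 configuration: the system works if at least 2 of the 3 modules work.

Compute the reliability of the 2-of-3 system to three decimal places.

R = Σ_{i=2}^{3} C(3,i) p^i (1−p)^{3−i} with p = 0.947
C(3,2)·0.947^2·0.053^1 = 0.14259
C(3,3)·0.947^3·0.053^0 = 0.84928
Sum = 0.992

0.992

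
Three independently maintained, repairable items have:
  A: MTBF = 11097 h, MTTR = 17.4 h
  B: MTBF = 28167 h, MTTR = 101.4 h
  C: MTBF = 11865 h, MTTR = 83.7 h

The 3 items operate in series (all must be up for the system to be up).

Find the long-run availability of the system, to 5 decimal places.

0.98788

A(A) = MTBF/(MTBF+MTTR) = 11097/(11097+17.4) = 0.998434
A(B) = MTBF/(MTBF+MTTR) = 28167/(28167+101.4) = 0.996413
A(C) = MTBF/(MTBF+MTTR) = 11865/(11865+83.7) = 0.992995
Series availability: 0.998434 × 0.996413 × 0.992995 = 0.98788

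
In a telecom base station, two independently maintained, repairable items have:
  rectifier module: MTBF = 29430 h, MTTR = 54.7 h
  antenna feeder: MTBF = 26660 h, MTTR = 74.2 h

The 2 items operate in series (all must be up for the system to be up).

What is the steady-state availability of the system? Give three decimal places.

A(rectifier module) = MTBF/(MTBF+MTTR) = 29430/(29430+54.7) = 0.998145
A(antenna feeder) = MTBF/(MTBF+MTTR) = 26660/(26660+74.2) = 0.997225
Series availability: 0.998145 × 0.997225 = 0.995

0.995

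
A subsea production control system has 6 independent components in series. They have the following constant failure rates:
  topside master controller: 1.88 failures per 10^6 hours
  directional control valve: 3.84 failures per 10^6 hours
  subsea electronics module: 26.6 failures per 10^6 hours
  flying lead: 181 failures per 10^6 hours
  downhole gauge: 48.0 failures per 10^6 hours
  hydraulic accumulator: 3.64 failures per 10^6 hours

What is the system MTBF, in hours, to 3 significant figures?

3770

Series of exponential components: λ_sys = Σ λ_i
λ_sys = 0.00000188 + 0.00000384 + 0.0000266 + 0.000181 + 0.0000480 + 0.00000364 = 2.6496e-04 /h
MTBF = 1 / λ_sys = 3770 h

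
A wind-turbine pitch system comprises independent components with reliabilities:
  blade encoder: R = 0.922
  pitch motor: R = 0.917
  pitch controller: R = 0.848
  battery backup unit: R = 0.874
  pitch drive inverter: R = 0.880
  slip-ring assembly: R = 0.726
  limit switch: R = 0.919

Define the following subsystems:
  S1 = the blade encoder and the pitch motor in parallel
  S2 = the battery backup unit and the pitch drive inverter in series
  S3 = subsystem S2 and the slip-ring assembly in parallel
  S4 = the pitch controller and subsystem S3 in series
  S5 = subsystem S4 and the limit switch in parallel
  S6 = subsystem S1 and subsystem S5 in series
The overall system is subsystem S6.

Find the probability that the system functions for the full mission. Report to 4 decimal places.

0.9770

Parallel (blade encoder and pitch motor): 1 − (1 − 0.922000)(1 − 0.917000) = 0.993526
Series (battery backup unit and pitch drive inverter): 0.874000 × 0.880000 = 0.769120
Parallel ([0.769120] and slip-ring assembly): 1 − (1 − 0.769120)(1 − 0.726000) = 0.936739
Series (pitch controller and [0.936739]): 0.848000 × 0.936739 = 0.794355
Parallel ([0.794355] and limit switch): 1 − (1 − 0.794355)(1 − 0.919000) = 0.983343
Series ([0.993526] and [0.983343]): 0.993526 × 0.983343 = 0.9770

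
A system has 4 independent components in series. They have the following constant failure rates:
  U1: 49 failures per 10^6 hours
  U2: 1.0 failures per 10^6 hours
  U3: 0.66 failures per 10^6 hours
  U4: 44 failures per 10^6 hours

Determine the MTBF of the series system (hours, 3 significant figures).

Series of exponential components: λ_sys = Σ λ_i
λ_sys = 0.000049 + 0.0000010 + 0.00000066 + 0.000044 = 9.4660e-05 /h
MTBF = 1 / λ_sys = 10600 h

10600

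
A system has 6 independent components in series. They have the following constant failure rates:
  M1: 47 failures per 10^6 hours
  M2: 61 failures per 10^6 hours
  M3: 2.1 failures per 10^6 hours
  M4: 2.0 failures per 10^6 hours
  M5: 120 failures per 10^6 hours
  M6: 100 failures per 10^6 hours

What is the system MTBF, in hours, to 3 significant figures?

Series of exponential components: λ_sys = Σ λ_i
λ_sys = 0.000047 + 0.000061 + 0.0000021 + 0.0000020 + 0.00012 + 0.00010 = 3.3210e-04 /h
MTBF = 1 / λ_sys = 3010 h

3010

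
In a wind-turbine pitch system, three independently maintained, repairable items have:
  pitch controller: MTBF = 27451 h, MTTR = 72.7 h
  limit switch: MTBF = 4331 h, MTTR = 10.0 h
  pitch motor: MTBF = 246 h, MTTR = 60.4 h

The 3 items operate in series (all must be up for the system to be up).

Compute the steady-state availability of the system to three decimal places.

A(pitch controller) = MTBF/(MTBF+MTTR) = 27451/(27451+72.7) = 0.997359
A(limit switch) = MTBF/(MTBF+MTTR) = 4331/(4331+10.0) = 0.997696
A(pitch motor) = MTBF/(MTBF+MTTR) = 246/(246+60.4) = 0.802872
Series availability: 0.997359 × 0.997696 × 0.802872 = 0.799

0.799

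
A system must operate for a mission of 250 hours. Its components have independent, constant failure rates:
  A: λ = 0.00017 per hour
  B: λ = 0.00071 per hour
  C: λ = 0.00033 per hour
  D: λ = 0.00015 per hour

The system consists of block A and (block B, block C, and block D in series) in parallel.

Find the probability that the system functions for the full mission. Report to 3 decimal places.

R(A) = exp(−0.00017 × 250) = 0.95839
R(B) = exp(−0.00071 × 250) = 0.83736
R(C) = exp(−0.00033 × 250) = 0.92081
R(D) = exp(−0.00015 × 250) = 0.96319
Series (B, C, and D): 0.83736 × 0.92081 × 0.96319 = 0.74267
Parallel (A and [0.74267]): 1 − (1 − 0.95839)(1 − 0.74267) = 0.989

0.989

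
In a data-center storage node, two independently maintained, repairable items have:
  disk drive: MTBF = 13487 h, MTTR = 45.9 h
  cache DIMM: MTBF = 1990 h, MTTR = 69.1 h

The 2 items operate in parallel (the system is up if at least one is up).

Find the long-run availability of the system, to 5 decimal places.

A(disk drive) = MTBF/(MTBF+MTTR) = 13487/(13487+45.9) = 0.996608
A(cache DIMM) = MTBF/(MTBF+MTTR) = 1990/(1990+69.1) = 0.966442
Parallel availability: 1 − (1 − 0.996608)(1 − 0.966442) = 0.99989

0.99989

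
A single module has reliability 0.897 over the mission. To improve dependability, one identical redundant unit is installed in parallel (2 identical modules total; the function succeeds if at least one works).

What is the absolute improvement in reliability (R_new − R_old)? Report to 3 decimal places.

R_before = 0.897
R_after = 1 − (1 − 0.897)^2 = 0.989
ΔR = 0.989 − 0.897 = 0.092

0.092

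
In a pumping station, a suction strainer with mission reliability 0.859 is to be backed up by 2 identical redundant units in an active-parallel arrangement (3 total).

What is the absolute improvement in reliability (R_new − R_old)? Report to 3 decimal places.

R_before = 0.859
R_after = 1 − (1 − 0.859)^3 = 0.997
ΔR = 0.997 − 0.859 = 0.138

0.138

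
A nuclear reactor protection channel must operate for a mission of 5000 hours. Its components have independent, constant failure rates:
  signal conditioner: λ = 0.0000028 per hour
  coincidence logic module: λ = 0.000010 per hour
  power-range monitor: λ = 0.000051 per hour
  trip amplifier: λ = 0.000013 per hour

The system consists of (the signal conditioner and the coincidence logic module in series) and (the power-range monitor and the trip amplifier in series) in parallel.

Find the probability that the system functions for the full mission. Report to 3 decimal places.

0.983

R(signal conditioner) = exp(−0.0000028 × 5000) = 0.98610
R(coincidence logic module) = exp(−0.000010 × 5000) = 0.95123
R(power-range monitor) = exp(−0.000051 × 5000) = 0.77492
R(trip amplifier) = exp(−0.000013 × 5000) = 0.93707
Series (signal conditioner and coincidence logic module): 0.98610 × 0.95123 = 0.93801
Series (power-range monitor and trip amplifier): 0.77492 × 0.93707 = 0.72615
Parallel ([0.93801] and [0.72615]): 1 − (1 − 0.93801)(1 − 0.72615) = 0.983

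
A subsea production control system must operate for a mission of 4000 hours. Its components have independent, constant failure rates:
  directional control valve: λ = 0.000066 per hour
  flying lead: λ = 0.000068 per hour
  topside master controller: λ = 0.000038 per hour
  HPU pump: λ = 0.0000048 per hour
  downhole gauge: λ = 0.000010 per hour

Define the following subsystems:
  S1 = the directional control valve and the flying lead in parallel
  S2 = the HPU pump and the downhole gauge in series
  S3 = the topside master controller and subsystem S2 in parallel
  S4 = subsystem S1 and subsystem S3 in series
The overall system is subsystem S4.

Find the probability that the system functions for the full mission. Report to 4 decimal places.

0.9371

R(directional control valve) = exp(−0.000066 × 4000) = 0.767974
R(flying lead) = exp(−0.000068 × 4000) = 0.761854
R(topside master controller) = exp(−0.000038 × 4000) = 0.858988
R(HPU pump) = exp(−0.0000048 × 4000) = 0.980983
R(downhole gauge) = exp(−0.000010 × 4000) = 0.960789
Parallel (directional control valve and flying lead): 1 − (1 − 0.767974)(1 − 0.761854) = 0.944744
Series (HPU pump and downhole gauge): 0.980983 × 0.960789 = 0.942518
Parallel (topside master controller and [0.942518]): 1 − (1 − 0.858988)(1 − 0.942518) = 0.991894
Series ([0.944744] and [0.991894]): 0.944744 × 0.991894 = 0.9371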